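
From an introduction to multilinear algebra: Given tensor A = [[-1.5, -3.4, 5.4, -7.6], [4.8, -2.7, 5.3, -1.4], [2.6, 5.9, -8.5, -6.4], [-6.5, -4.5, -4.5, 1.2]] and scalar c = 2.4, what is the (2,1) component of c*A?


Scalar multiplication: (cA)_{ij} = c * A_{ij}.
c = 2.4
A_{21} = 4.8
(cA)_{21} = 2.4 * 4.8 = 11.52

11.52


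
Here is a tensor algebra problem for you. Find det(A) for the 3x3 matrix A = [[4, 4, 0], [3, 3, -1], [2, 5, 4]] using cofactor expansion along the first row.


Expanding along the first row, det(A) = a11*M_11 - a12*M_12 + a13*M_13, where M_1j is the (1,j) minor.
Minor M_11 = 3*4 - -1*5 = 17
Minor M_12 = 3*4 - -1*2 = 14
Minor M_13 = 3*5 - 3*2 = 9
det = 4*(17) - 4*(14) + 0*(9)
    = 68 - 56 + 0
    = 12

12


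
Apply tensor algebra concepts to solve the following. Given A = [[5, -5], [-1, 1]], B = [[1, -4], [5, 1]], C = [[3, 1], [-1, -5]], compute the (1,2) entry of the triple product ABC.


(ABC)_{12} = sum_m (AB)_{1m} C_{m2}. First compute row 1 of AB.
(AB)_{11} = 5*1 + -5*5 = -20
(AB)_{12} = 5*-4 + -5*1 = -25
Now contract with column 2 of C:
(AB)_{11} * C_{12} = -20 * 1 = -20
(AB)_{12} * C_{22} = -25 * -5 = 125
(ABC)_{12} = -20 + 125 = 105

105


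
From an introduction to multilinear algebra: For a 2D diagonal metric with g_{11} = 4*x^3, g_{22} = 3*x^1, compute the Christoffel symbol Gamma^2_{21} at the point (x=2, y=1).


For a diagonal metric, Gamma^k_{ij} = (1/2) g^{kk} (dg_{ik}/dx_j + dg_{jk}/dx_i - dg_{ij}/dx_k).
The metric is diagonal, so g_{ab} = 0 for a != b.
At the given point: g_{11} = 32, g_{22} = 6
g^{22} = 1/6
dg_{22}/dx_1 = dg_{22}/dx_1 = 3
dg_{12}/dx_2 = 0 (off-diagonal)
dg_{21}/dx_2 = 0 (off-diagonal)
Numerator = 3 + 0 - 0 = 3
Gamma^2_{21} = 3 / (2 * 6) = 1/4

1/4


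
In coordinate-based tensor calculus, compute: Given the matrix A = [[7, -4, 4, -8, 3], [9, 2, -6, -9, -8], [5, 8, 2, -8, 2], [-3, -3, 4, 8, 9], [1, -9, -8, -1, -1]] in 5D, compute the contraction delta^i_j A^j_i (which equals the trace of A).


The contraction (trace) of a rank-2 tensor is the sum of its diagonal elements.
Diagonal entries: A[1,1] = 7, A[2,2] = 2, A[3,3] = 2, A[4,4] = 8, A[5,5] = -1
Tr(A) = 7 + 2 + 2 + 8 + -1 = 18

18


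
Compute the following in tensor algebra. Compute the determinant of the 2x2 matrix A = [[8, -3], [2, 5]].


For a 2x2 matrix [[a, b], [c, d]], det = a*d - b*c.
a = 8, b = -3, c = 2, d = 5
a*d = 8 * 5 = 40
b*c = -3 * 2 = -6
det = 40 - -6 = 46

46


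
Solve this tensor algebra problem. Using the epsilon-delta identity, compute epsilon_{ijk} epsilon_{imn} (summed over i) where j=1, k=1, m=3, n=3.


Using the identity: epsilon_{ijk} epsilon_{imn} = delta_{jm} delta_{kn} - delta_{jn} delta_{km}.
delta_{13} = 0
delta_{13} = 0
delta_{13} = 0
delta_{13} = 0
Result = 0 * 0 - 0 * 0 = 0 - 0 = 0

0


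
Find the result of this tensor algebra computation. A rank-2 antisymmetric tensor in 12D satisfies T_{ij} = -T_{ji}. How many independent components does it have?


An antisymmetric rank-2 tensor satisfies A_{ij} = -A_{ji}, so diagonal entries are zero.
The independent components are the upper-triangular entries: C(n, 2) = n(n-1)/2.
n = 12
C(12, 2) = 12 * 11 / 2 = 132 / 2 = 66

66


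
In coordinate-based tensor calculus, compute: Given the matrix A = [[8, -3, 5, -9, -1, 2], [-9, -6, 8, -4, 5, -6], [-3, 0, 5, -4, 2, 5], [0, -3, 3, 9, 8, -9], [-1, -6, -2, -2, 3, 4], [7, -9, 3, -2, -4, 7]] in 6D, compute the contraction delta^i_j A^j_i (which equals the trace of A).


The contraction (trace) of a rank-2 tensor is the sum of its diagonal elements.
Diagonal entries: A[1,1] = 8, A[2,2] = -6, A[3,3] = 5, A[4,4] = 9, A[5,5] = 3, A[6,6] = 7
Tr(A) = 8 + -6 + 5 + 9 + 3 + 7 = 26

26


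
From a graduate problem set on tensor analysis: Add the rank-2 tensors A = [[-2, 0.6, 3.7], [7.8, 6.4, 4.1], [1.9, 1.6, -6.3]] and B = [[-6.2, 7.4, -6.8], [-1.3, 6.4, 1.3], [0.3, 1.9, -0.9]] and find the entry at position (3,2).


Tensor addition is component-wise: (A + B)_{ij} = A_{ij} + B_{ij}.
A_{32} = 1.6
B_{32} = 1.9
(A + B)_{32} = 1.6 + 1.9 = 3.5

3.5


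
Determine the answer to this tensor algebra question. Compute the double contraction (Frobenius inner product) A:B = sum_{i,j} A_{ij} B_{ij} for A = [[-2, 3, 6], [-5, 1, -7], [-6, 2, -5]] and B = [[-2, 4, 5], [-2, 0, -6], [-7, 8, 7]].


A:B = sum over all i,j of A_{ij} * B_{ij}.
Row 1: -2*-2=4, 3*4=12, 6*5=30 => row sum = 46
Row 2: -5*-2=10, 1*0=0, -7*-6=42 => row sum = 52
Row 3: -6*-7=42, 2*8=16, -5*7=-35 => row sum = 23
Total = 46 + 52 + 23 = 121

121


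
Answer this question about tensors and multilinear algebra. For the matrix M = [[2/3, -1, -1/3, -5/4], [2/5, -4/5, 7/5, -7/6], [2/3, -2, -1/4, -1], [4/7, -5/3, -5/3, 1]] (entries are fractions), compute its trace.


The trace is the sum of diagonal entries.
Diagonal: M[1,1] = 2/3, M[2,2] = -4/5, M[3,3] = -1/4, M[4,4] = 1
Tr(M) = 2/3 + -4/5 + -1/4 + 1
Computing step by step:
After adding M[1,1]: 2/3
After adding M[2,2]: -2/15
After adding M[3,3]: -23/60
After adding M[4,4]: 37/60
Tr(M) = 37/60

37/60


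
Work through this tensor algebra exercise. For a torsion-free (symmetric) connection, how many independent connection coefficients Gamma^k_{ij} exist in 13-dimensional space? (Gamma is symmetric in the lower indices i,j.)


Christoffel symbols Gamma^k_{ij} are symmetric in i,j, so there are d * d(d+1)/2 independent symbols.
d = 13
d(d+1)/2 = 13 * 14 / 2 = 91
Total = 13 * 91 = 1183

1183


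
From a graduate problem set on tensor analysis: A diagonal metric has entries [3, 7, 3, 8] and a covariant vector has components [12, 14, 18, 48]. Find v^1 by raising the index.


To raise an index with a diagonal metric: v^i = v_i / g_{ii}.
For index 1: v_1 = 12, g_{11} = 3
v^1 = 12 / 3 = 4

4


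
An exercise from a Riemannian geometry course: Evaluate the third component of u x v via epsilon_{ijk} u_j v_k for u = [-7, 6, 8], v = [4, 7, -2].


(u x v)_3 = sum_{j,k} epsilon_{3jk} u_j v_k. Only permutations of (1,2,3) contribute; the two non-zero terms are:
eps_{312} u_1 v_2 = 1 * -7 * 7 = -49
eps_{321} u_2 v_1 = -1 * 6 * 4 = -24
(u x v)_3 = -73

-73


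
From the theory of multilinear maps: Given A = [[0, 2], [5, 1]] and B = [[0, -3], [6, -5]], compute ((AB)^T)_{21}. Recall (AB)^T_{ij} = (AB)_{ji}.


(AB)^T_{ij} = (AB)_{ji} = sum_k A_{jk} B_{ki}.
For i=2, j=1 we need (AB)_{12}:
A_{11} * B_{12} = 0 * -3 = 0
A_{12} * B_{22} = 2 * -5 = -10
Sum = 0 + -10 = -10

-10


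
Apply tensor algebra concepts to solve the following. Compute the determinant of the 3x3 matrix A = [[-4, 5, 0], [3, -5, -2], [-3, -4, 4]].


Expanding along the first row, det(A) = a11*M_11 - a12*M_12 + a13*M_13, where M_1j is the (1,j) minor.
Minor M_11 = -5*4 - -2*-4 = -28
Minor M_12 = 3*4 - -2*-3 = 6
Minor M_13 = 3*-4 - -5*-3 = -27
det = -4*(-28) - 5*(6) + 0*(-27)
    = 112 - 30 + 0
    = 82

82


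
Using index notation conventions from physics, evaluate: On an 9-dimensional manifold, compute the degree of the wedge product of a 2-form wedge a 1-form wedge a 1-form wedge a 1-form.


The degree of a wedge product is the sum of the degrees of the individual forms.
Degrees: 2, 1, 1, 1
Total degree = 2 + 1 + 1 + 1 = 5

5


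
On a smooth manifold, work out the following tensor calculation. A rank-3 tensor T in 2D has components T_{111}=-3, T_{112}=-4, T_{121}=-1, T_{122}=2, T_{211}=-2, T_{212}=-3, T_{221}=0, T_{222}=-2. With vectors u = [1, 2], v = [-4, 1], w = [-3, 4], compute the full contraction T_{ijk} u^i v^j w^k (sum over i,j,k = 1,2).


S = sum over i,j,k of T_{ijk} u_i v_j w_k. Expanding all 8 terms:
T_{111}*u_1*v_1*w_1 = -3*1*-4*-3 = -36  (running total: -36)
T_{112}*u_1*v_1*w_2 = -4*1*-4*4 = 64  (running total: 28)
T_{121}*u_1*v_2*w_1 = -1*1*1*-3 = 3  (running total: 31)
T_{122}*u_1*v_2*w_2 = 2*1*1*4 = 8  (running total: 39)
T_{211}*u_2*v_1*w_1 = -2*2*-4*-3 = -48  (running total: -9)
T_{212}*u_2*v_1*w_2 = -3*2*-4*4 = 96  (running total: 87)
T_{221}*u_2*v_2*w_1 = 0*2*1*-3 = 0  (running total: 87)
T_{222}*u_2*v_2*w_2 = -2*2*1*4 = -16  (running total: 71)
S = 71

71


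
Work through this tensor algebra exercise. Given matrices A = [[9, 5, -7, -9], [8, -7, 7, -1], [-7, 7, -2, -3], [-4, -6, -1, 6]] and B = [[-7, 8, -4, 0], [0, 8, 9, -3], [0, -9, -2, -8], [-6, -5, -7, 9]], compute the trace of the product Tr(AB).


Tr(AB) = sum_i (AB)_{ii} where (AB)_{ii} = sum_k A_{ik} B_{ki}.
(AB)_{11} = 9*-7 + 5*0 + -7*0 + -9*-6 = -9
(AB)_{22} = 8*8 + -7*8 + 7*-9 + -1*-5 = -50
(AB)_{33} = -7*-4 + 7*9 + -2*-2 + -3*-7 = 116
(AB)_{44} = -4*0 + -6*-3 + -1*-8 + 6*9 = 80
Tr(AB) = -9 + -50 + 116 + 80 = 137

137


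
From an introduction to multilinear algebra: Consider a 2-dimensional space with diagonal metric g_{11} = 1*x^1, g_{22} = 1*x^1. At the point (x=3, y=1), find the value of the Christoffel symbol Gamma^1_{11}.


For a diagonal metric, Gamma^k_{ij} = (1/2) g^{kk} (dg_{ik}/dx_j + dg_{jk}/dx_i - dg_{ij}/dx_k).
The metric is diagonal, so g_{ab} = 0 for a != b.
At the given point: g_{11} = 3, g_{22} = 3
g^{11} = 1/3
dg_{11}/dx_1 = dg_{11}/dx_1 = 1
dg_{11}/dx_1 = dg_{11}/dx_1 = 1
dg_{11}/dx_1 = dg_{11}/dx_1 = 1
Numerator = 1 + 1 - 1 = 1
Gamma^1_{11} = 1 / (2 * 3) = 1/6

1/6


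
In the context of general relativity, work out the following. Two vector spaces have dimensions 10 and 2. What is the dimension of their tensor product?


The dimension of a tensor product is the product of dimensions.
dim(V) = 10, dim(W) = 2
dim(V (x) W) = 10 * 2 = 20

20


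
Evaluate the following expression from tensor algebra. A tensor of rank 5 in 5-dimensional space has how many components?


The number of components of a rank-r tensor in d dimensions is d^r.
Here d = 5 and r = 5.
5^5 = 3125

3125


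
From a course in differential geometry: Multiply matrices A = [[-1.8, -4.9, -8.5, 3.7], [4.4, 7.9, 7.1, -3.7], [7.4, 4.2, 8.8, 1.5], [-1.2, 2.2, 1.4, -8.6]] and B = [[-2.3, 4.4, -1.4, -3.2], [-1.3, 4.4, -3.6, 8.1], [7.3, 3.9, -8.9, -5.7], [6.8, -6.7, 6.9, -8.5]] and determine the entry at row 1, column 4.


(AB)_{ij} = sum_k A_{ik} B_{kj}.
For i=1, j=4:
A_{11} * B_{14} = -1.8 * -3.2 = 5.76
A_{12} * B_{24} = -4.9 * 8.1 = -39.69
A_{13} * B_{34} = -8.5 * -5.7 = 48.45
A_{14} * B_{44} = 3.7 * -8.5 = -31.45
Sum = 5.76 + -39.69 + 48.45 + -31.45 = -16.93

-16.93


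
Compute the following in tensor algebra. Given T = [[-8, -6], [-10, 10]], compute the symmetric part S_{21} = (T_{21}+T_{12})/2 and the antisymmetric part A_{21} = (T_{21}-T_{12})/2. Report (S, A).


T_{21} = -10
T_{12} = -6
S_{21} = (-10 + -6)/2 = -16/2 = -8
A_{21} = (-10 - -6)/2 = -4/2 = -2
Check: S + A = -8 + -2 = -10 = T_{21}.

(-8, -2)


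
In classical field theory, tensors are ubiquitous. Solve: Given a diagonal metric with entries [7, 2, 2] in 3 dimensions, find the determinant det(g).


For a diagonal metric, the determinant is the product of diagonal entries.
Diagonal entries: 7, 2, 2
det(g) = 7 * 2 * 2 = 28

28


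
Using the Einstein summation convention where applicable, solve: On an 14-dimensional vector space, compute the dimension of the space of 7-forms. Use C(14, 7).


The dimension of the space of p-forms on an n-dimensional space is C(n, p).
n = 14, p = 7
C(14, 7) = 14! / (7! * 7!) = 3432

3432


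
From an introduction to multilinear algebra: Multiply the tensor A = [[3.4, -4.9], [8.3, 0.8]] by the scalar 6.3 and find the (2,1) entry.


Scalar multiplication: (cA)_{ij} = c * A_{ij}.
c = 6.3
A_{21} = 8.3
(cA)_{21} = 6.3 * 8.3 = 52.29

52.29


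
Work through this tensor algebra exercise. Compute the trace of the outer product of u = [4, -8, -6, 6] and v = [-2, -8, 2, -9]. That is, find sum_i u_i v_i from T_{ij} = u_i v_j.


The outer product gives T_{ij} = u_i v_j.
The trace (contraction) is Tr(T) = sum_i T_{ii} = sum_i u_i v_i.
Diagonal entries:
T_{11} = u_1 * v_1 = 4 * -2 = -8
T_{22} = u_2 * v_2 = -8 * -8 = 64
T_{33} = u_3 * v_3 = -6 * 2 = -12
T_{44} = u_4 * v_4 = 6 * -9 = -54
Tr(T) = -8 + 64 + -12 + -54 = -10

-10


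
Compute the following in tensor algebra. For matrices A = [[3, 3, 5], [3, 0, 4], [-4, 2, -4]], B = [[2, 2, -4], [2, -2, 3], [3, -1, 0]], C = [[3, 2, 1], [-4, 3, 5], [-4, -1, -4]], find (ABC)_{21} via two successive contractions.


(ABC)_{21} = sum_m (AB)_{2m} C_{m1}. First compute row 2 of AB.
(AB)_{21} = 3*2 + 0*2 + 4*3 = 18
(AB)_{22} = 3*2 + 0*-2 + 4*-1 = 2
(AB)_{23} = 3*-4 + 0*3 + 4*0 = -12
Now contract with column 1 of C:
(AB)_{21} * C_{11} = 18 * 3 = 54
(AB)_{22} * C_{21} = 2 * -4 = -8
(AB)_{23} * C_{31} = -12 * -4 = 48
(ABC)_{21} = 54 + -8 + 48 = 94

94


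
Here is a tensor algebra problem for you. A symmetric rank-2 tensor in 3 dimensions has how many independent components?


A symmetric rank-2 tensor in d dimensions has d(d+1)/2 independent components.
d = 3
d(d+1)/2 = 3 * 4 / 2 = 12 / 2 = 6

6


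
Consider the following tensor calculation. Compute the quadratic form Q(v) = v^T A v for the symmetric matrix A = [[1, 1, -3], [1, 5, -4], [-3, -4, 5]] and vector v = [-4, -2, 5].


First compute Av:
(Av)_1 = 1*-4 + 1*-2 + -3*5 = -21
(Av)_2 = 1*-4 + 5*-2 + -4*5 = -34
(Av)_3 = -3*-4 + -4*-2 + 5*5 = 45
Av = [-21, -34, 45]
Then v^T (Av) = -4*-21 + -2*-34 + 5*45
= 84 + 68 + 225 = 377

377


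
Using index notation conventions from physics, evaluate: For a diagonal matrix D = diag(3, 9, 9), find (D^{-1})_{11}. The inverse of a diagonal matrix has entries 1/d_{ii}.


For a diagonal matrix, the inverse has entries (D^{-1})_{ii} = 1/d_{ii}.
The diagonal entries are: d_{11} = 3, d_{22} = 9, d_{33} = 9
We need (D^{-1})_{11} = 1/d_{11} = 1/3 = 1/3

1/3


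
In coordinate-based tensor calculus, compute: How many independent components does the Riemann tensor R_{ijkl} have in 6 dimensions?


The Riemann tensor in d dimensions has d^2(d^2 - 1)/12 independent components.
d = 6, so d^2 = 36
d^2 - 1 = 35
d^2(d^2 - 1) = 36 * 35 = 1260
Divide by 12: 1260 / 12 = 105

105


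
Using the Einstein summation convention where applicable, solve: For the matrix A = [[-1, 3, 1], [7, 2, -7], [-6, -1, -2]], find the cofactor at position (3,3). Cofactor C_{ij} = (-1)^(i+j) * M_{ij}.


To find cofactor C_{33}, delete row 3 and column 3.
The resulting 2x2 submatrix is: [[-1, 3], [7, 2]]
Minor M_{33} = -1*2 - 3*7
  = -2 - 21 = -23
Sign = (-1)^(3+3) = (-1)^6 = 1
Cofactor C_{33} = 1 * -23 = -23

-23


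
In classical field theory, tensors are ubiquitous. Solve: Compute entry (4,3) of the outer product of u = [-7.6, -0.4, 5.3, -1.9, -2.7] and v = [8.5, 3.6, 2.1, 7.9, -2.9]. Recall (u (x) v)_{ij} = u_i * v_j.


The outer product entry T_{ij} = u_i * v_j.
We need i=4, j=3.
u_4 = -1.9, v_3 = 2.1
T_{4,3} = -1.9 * 2.1 = -3.99

-3.99


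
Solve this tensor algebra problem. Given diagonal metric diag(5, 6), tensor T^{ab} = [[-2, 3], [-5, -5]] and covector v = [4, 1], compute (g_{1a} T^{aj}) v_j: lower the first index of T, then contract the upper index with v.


Step 1: lower the first index. For a diagonal metric, g_{ia} T^{aj} = g_{ii} T^{ij} (no sum on i).
g_{11} = 5
S_1{}^1 = 5 * T^{11} = 5 * -2 = -10
S_1{}^2 = 5 * T^{12} = 5 * 3 = 15
Step 2: contract S_1{}^j with v_j.
S_1{}^1 * v_1 = -10 * 4 = -40
S_1{}^2 * v_2 = 15 * 1 = 15
Result = -40 + 15 = -25

-25


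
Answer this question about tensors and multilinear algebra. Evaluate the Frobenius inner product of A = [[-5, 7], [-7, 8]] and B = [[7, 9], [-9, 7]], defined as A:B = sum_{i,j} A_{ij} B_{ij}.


A:B = sum over all i,j of A_{ij} * B_{ij}.
Row 1: -5*7=-35, 7*9=63 => row sum = 28
Row 2: -7*-9=63, 8*7=56 => row sum = 119
Total = 28 + 119 = 147

147


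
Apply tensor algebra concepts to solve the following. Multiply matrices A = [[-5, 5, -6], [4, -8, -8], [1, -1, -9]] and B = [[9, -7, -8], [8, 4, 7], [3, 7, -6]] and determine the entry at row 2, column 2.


(AB)_{ij} = sum_k A_{ik} B_{kj}.
For i=2, j=2:
A_{21} * B_{12} = 4 * -7 = -28
A_{22} * B_{22} = -8 * 4 = -32
A_{23} * B_{32} = -8 * 7 = -56
Sum = -28 + -32 + -56 = -116

-116


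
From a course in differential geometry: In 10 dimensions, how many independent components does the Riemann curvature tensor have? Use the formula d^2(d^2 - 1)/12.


The Riemann tensor in d dimensions has d^2(d^2 - 1)/12 independent components.
d = 10, so d^2 = 100
d^2 - 1 = 99
d^2(d^2 - 1) = 100 * 99 = 9900
Divide by 12: 9900 / 12 = 825

825


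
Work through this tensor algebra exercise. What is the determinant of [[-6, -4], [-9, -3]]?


For a 2x2 matrix [[a, b], [c, d]], det = a*d - b*c.
a = -6, b = -4, c = -9, d = -3
a*d = -6 * -3 = 18
b*c = -4 * -9 = 36
det = 18 - 36 = -18

-18


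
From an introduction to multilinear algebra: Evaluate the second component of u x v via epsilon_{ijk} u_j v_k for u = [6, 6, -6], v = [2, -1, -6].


(u x v)_2 = sum_{j,k} epsilon_{2jk} u_j v_k. Only permutations of (1,2,3) contribute; the two non-zero terms are:
eps_{213} u_1 v_3 = -1 * 6 * -6 = 36
eps_{231} u_3 v_1 = 1 * -6 * 2 = -12
(u x v)_2 = 24

24


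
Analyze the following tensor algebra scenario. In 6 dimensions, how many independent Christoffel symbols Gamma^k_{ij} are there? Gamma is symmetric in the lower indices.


Christoffel symbols Gamma^k_{ij} are symmetric in i,j, so there are d * d(d+1)/2 independent symbols.
d = 6
d(d+1)/2 = 6 * 7 / 2 = 21
Total = 6 * 21 = 126

126


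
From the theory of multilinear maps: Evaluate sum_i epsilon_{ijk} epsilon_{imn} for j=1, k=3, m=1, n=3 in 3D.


Using the identity: epsilon_{ijk} epsilon_{imn} = delta_{jm} delta_{kn} - delta_{jn} delta_{km}.
delta_{11} = 1
delta_{33} = 1
delta_{13} = 0
delta_{31} = 0
Result = 1 * 1 - 0 * 0 = 1 - 0 = 1

1


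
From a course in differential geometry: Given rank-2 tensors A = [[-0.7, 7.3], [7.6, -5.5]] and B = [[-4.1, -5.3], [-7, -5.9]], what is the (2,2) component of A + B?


Tensor addition is component-wise: (A + B)_{ij} = A_{ij} + B_{ij}.
A_{22} = -5.5
B_{22} = -5.9
(A + B)_{22} = -5.5 + -5.9 = -11.4

-11.4


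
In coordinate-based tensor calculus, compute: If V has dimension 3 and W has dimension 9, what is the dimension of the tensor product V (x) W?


The dimension of a tensor product is the product of dimensions.
dim(V) = 3, dim(W) = 9
dim(V (x) W) = 3 * 9 = 27

27


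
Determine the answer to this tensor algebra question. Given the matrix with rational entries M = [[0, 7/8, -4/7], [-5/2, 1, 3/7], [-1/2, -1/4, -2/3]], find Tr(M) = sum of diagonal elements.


The trace is the sum of diagonal entries.
Diagonal: M[1,1] = 0, M[2,2] = 1, M[3,3] = -2/3
Tr(M) = 0 + 1 + -2/3
Computing step by step:
After adding M[1,1]: 0
After adding M[2,2]: 1
After adding M[3,3]: 1/3
Tr(M) = 1/3

1/3


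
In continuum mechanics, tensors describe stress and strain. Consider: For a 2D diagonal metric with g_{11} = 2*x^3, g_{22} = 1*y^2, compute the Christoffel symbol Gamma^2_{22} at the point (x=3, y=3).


For a diagonal metric, Gamma^k_{ij} = (1/2) g^{kk} (dg_{ik}/dx_j + dg_{jk}/dx_i - dg_{ij}/dx_k).
The metric is diagonal, so g_{ab} = 0 for a != b.
At the given point: g_{11} = 54, g_{22} = 9
g^{22} = 1/9
dg_{22}/dx_2 = dg_{22}/dx_2 = 6
dg_{22}/dx_2 = dg_{22}/dx_2 = 6
dg_{22}/dx_2 = dg_{22}/dx_2 = 6
Numerator = 6 + 6 - 6 = 6
Gamma^2_{22} = 6 / (2 * 9) = 1/3

1/3


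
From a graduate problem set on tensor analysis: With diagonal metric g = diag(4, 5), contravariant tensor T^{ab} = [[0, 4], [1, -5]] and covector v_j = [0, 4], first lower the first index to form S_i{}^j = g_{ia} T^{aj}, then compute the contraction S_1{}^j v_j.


Step 1: lower the first index. For a diagonal metric, g_{ia} T^{aj} = g_{ii} T^{ij} (no sum on i).
g_{11} = 4
S_1{}^1 = 4 * T^{11} = 4 * 0 = 0
S_1{}^2 = 4 * T^{12} = 4 * 4 = 16
Step 2: contract S_1{}^j with v_j.
S_1{}^1 * v_1 = 0 * 0 = 0
S_1{}^2 * v_2 = 16 * 4 = 64
Result = 0 + 64 = 64

64


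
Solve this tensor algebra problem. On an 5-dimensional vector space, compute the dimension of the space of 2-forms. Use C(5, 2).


The dimension of the space of p-forms on an n-dimensional space is C(n, p).
n = 5, p = 2
C(5, 2) = 5! / (2! * 3!) = 10

10


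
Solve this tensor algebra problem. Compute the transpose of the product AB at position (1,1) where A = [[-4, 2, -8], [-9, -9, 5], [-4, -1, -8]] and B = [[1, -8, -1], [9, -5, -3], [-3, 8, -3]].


(AB)^T_{ij} = (AB)_{ji} = sum_k A_{jk} B_{ki}.
For i=1, j=1 we need (AB)_{11}:
A_{11} * B_{11} = -4 * 1 = -4
A_{12} * B_{21} = 2 * 9 = 18
A_{13} * B_{31} = -8 * -3 = 24
Sum = -4 + 18 + 24 = 38

38


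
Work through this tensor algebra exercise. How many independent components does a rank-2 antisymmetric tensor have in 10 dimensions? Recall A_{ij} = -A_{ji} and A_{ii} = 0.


An antisymmetric rank-2 tensor satisfies A_{ij} = -A_{ji}, so diagonal entries are zero.
The independent components are the upper-triangular entries: C(n, 2) = n(n-1)/2.
n = 10
C(10, 2) = 10 * 9 / 2 = 90 / 2 = 45

45


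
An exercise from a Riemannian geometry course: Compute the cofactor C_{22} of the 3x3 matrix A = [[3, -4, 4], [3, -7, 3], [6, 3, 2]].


To find cofactor C_{22}, delete row 2 and column 2.
The resulting 2x2 submatrix is: [[3, 4], [6, 2]]
Minor M_{22} = 3*2 - 4*6
  = 6 - 24 = -18
Sign = (-1)^(2+2) = (-1)^4 = 1
Cofactor C_{22} = 1 * -18 = -18

-18


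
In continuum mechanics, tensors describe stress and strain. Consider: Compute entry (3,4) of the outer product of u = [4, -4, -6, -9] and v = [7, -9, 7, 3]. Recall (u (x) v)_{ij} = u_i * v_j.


The outer product entry T_{ij} = u_i * v_j.
We need i=3, j=4.
u_3 = -6, v_4 = 3
T_{3,4} = -6 * 3 = -18

-18


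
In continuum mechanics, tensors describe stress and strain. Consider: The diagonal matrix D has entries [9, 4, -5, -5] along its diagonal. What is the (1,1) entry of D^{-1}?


For a diagonal matrix, the inverse has entries (D^{-1})_{ii} = 1/d_{ii}.
The diagonal entries are: d_{11} = 9, d_{22} = 4, d_{33} = -5, d_{44} = -5
We need (D^{-1})_{11} = 1/d_{11} = 1/9 = 1/9

1/9


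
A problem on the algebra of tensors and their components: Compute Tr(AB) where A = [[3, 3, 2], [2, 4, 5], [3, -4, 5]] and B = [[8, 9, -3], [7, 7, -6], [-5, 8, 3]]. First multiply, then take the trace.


Tr(AB) = sum_i (AB)_{ii} where (AB)_{ii} = sum_k A_{ik} B_{ki}.
(AB)_{11} = 3*8 + 3*7 + 2*-5 = 35
(AB)_{22} = 2*9 + 4*7 + 5*8 = 86
(AB)_{33} = 3*-3 + -4*-6 + 5*3 = 30
Tr(AB) = 35 + 86 + 30 = 151

151


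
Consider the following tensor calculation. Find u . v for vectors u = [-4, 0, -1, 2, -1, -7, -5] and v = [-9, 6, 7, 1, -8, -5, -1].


The inner product u . v = sum of u_i * v_i.
Term-by-term: -4 * -9, 0 * 6, -1 * 7, 2 * 1, -1 * -8, -7 * -5, -5 * -1
Products: 36, 0, -7, 2, 8, 35, 5
Sum = 36 + 0 + -7 + 2 + 8 + 35 + 5 = 79

79


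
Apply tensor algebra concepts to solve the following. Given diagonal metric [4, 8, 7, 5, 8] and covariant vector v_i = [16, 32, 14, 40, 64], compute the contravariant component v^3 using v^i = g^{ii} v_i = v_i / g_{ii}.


To raise an index with a diagonal metric: v^i = v_i / g_{ii}.
For index 3: v_3 = 14, g_{33} = 7
v^3 = 14 / 7 = 2

2


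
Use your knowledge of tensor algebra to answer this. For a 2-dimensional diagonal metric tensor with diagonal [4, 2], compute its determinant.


For a diagonal metric, the determinant is the product of diagonal entries.
Diagonal entries: 4, 2
det(g) = 4 * 2 = 8

8


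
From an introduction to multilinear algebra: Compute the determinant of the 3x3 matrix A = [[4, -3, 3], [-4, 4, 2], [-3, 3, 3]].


Expanding along the first row, det(A) = a11*M_11 - a12*M_12 + a13*M_13, where M_1j is the (1,j) minor.
Minor M_11 = 4*3 - 2*3 = 6
Minor M_12 = -4*3 - 2*-3 = -6
Minor M_13 = -4*3 - 4*-3 = 0
det = 4*(6) - -3*(-6) + 3*(0)
    = 24 - 18 + 0
    = 6

6


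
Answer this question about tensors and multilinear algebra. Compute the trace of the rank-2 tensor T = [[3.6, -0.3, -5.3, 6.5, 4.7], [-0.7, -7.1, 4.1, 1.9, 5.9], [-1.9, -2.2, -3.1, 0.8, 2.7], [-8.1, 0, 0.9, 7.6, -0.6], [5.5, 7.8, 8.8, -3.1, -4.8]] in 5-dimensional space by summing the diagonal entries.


The contraction (trace) of a rank-2 tensor is the sum of its diagonal elements.
Diagonal entries: A[1,1] = 3.6, A[2,2] = -7.1, A[3,3] = -3.1, A[4,4] = 7.6, A[5,5] = -4.8
Tr(A) = 3.6 + -7.1 + -3.1 + 7.6 + -4.8 = -3.8

-3.8


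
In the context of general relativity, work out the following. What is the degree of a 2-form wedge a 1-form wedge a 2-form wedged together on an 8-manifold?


The degree of a wedge product is the sum of the degrees of the individual forms.
Degrees: 2, 1, 2
Total degree = 2 + 1 + 2 = 5

5


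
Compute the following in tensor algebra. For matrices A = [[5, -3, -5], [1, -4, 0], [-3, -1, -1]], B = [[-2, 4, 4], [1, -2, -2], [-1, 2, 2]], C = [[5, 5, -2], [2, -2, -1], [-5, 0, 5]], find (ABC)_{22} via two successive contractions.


(ABC)_{22} = sum_m (AB)_{2m} C_{m2}. First compute row 2 of AB.
(AB)_{21} = 1*-2 + -4*1 + 0*-1 = -6
(AB)_{22} = 1*4 + -4*-2 + 0*2 = 12
(AB)_{23} = 1*4 + -4*-2 + 0*2 = 12
Now contract with column 2 of C:
(AB)_{21} * C_{12} = -6 * 5 = -30
(AB)_{22} * C_{22} = 12 * -2 = -24
(AB)_{23} * C_{32} = 12 * 0 = 0
(ABC)_{22} = -30 + -24 + 0 = -54

-54


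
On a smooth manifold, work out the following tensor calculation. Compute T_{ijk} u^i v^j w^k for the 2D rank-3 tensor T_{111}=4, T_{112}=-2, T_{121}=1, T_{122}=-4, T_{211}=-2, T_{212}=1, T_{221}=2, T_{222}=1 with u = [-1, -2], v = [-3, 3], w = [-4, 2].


S = sum over i,j,k of T_{ijk} u_i v_j w_k. Expanding all 8 terms:
T_{111}*u_1*v_1*w_1 = 4*-1*-3*-4 = -48  (running total: -48)
T_{112}*u_1*v_1*w_2 = -2*-1*-3*2 = -12  (running total: -60)
T_{121}*u_1*v_2*w_1 = 1*-1*3*-4 = 12  (running total: -48)
T_{122}*u_1*v_2*w_2 = -4*-1*3*2 = 24  (running total: -24)
T_{211}*u_2*v_1*w_1 = -2*-2*-3*-4 = 48  (running total: 24)
T_{212}*u_2*v_1*w_2 = 1*-2*-3*2 = 12  (running total: 36)
T_{221}*u_2*v_2*w_1 = 2*-2*3*-4 = 48  (running total: 84)
T_{222}*u_2*v_2*w_2 = 1*-2*3*2 = -12  (running total: 72)
S = 72

72


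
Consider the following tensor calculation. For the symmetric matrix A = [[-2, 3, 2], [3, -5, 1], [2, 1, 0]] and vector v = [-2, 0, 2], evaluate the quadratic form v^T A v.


First compute Av:
(Av)_1 = -2*-2 + 3*0 + 2*2 = 8
(Av)_2 = 3*-2 + -5*0 + 1*2 = -4
(Av)_3 = 2*-2 + 1*0 + 0*2 = -4
Av = [8, -4, -4]
Then v^T (Av) = -2*8 + 0*-4 + 2*-4
= -16 + 0 + -8 = -24

-24


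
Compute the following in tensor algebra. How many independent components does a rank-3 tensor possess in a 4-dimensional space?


The number of components of a rank-r tensor in d dimensions is d^r.
Here d = 4 and r = 3.
4^3 = 64

64


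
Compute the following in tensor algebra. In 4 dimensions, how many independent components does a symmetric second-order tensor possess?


A symmetric rank-2 tensor in d dimensions has d(d+1)/2 independent components.
d = 4
d(d+1)/2 = 4 * 5 / 2 = 20 / 2 = 10

10


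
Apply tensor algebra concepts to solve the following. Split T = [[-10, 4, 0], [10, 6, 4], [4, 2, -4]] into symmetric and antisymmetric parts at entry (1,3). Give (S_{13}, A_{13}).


T_{13} = 0
T_{31} = 4
S_{13} = (0 + 4)/2 = 4/2 = 2
A_{13} = (0 - 4)/2 = -4/2 = -2
Check: S + A = 2 + -2 = 0 = T_{13}.

(2, -2)


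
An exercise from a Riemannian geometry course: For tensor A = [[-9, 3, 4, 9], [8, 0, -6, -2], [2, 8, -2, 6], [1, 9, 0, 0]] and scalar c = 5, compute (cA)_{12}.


Scalar multiplication: (cA)_{ij} = c * A_{ij}.
c = 5
A_{12} = 3
(cA)_{12} = 5 * 3 = 15

15


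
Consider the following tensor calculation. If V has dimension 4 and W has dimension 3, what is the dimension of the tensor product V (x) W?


The dimension of a tensor product is the product of dimensions.
dim(V) = 4, dim(W) = 3
dim(V (x) W) = 4 * 3 = 12

12


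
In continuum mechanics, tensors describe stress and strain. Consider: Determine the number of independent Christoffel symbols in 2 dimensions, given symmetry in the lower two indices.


Christoffel symbols Gamma^k_{ij} are symmetric in i,j, so there are d * d(d+1)/2 independent symbols.
d = 2
d(d+1)/2 = 2 * 3 / 2 = 3
Total = 2 * 3 = 6

6


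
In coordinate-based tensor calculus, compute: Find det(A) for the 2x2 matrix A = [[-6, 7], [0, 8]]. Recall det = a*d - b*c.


For a 2x2 matrix [[a, b], [c, d]], det = a*d - b*c.
a = -6, b = 7, c = 0, d = 8
a*d = -6 * 8 = -48
b*c = 7 * 0 = 0
det = -48 - 0 = -48

-48


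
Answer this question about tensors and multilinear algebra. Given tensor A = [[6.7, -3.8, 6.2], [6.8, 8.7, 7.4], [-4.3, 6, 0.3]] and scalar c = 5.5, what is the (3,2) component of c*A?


Scalar multiplication: (cA)_{ij} = c * A_{ij}.
c = 5.5
A_{32} = 6
(cA)_{32} = 5.5 * 6 = 33

33


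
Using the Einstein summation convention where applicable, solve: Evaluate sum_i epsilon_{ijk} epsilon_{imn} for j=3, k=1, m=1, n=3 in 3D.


Using the identity: epsilon_{ijk} epsilon_{imn} = delta_{jm} delta_{kn} - delta_{jn} delta_{km}.
delta_{31} = 0
delta_{13} = 0
delta_{33} = 1
delta_{11} = 1
Result = 0 * 0 - 1 * 1 = 0 - 1 = -1

-1


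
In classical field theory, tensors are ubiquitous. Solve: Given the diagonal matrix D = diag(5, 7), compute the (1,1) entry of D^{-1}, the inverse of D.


For a diagonal matrix, the inverse has entries (D^{-1})_{ii} = 1/d_{ii}.
The diagonal entries are: d_{11} = 5, d_{22} = 7
We need (D^{-1})_{11} = 1/d_{11} = 1/5 = 1/5

1/5


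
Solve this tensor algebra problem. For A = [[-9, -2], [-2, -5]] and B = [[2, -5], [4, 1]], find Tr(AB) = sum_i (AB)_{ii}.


Tr(AB) = sum_i (AB)_{ii} where (AB)_{ii} = sum_k A_{ik} B_{ki}.
(AB)_{11} = -9*2 + -2*4 = -26
(AB)_{22} = -2*-5 + -5*1 = 5
Tr(AB) = -26 + 5 = -21

-21


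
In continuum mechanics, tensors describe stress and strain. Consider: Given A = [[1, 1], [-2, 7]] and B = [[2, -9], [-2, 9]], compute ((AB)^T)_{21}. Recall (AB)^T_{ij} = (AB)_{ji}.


(AB)^T_{ij} = (AB)_{ji} = sum_k A_{jk} B_{ki}.
For i=2, j=1 we need (AB)_{12}:
A_{11} * B_{12} = 1 * -9 = -9
A_{12} * B_{22} = 1 * 9 = 9
Sum = -9 + 9 = 0

0


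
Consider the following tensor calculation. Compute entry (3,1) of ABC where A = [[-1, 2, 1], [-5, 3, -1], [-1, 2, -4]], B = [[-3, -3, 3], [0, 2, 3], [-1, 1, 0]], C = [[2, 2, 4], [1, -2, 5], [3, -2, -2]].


(ABC)_{31} = sum_m (AB)_{3m} C_{m1}. First compute row 3 of AB.
(AB)_{31} = -1*-3 + 2*0 + -4*-1 = 7
(AB)_{32} = -1*-3 + 2*2 + -4*1 = 3
(AB)_{33} = -1*3 + 2*3 + -4*0 = 3
Now contract with column 1 of C:
(AB)_{31} * C_{11} = 7 * 2 = 14
(AB)_{32} * C_{21} = 3 * 1 = 3
(AB)_{33} * C_{31} = 3 * 3 = 9
(ABC)_{31} = 14 + 3 + 9 = 26

26


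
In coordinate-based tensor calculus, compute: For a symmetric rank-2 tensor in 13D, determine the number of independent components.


A symmetric rank-2 tensor in d dimensions has d(d+1)/2 independent components.
d = 13
d(d+1)/2 = 13 * 14 / 2 = 182 / 2 = 91

91


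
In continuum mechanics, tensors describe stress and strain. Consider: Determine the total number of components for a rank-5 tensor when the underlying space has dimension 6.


The number of components of a rank-r tensor in d dimensions is d^r.
Here d = 6 and r = 5.
6^5 = 7776

7776


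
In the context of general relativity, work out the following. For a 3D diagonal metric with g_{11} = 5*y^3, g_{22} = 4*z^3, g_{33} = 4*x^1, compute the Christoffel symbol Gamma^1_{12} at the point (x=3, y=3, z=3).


For a diagonal metric, Gamma^k_{ij} = (1/2) g^{kk} (dg_{ik}/dx_j + dg_{jk}/dx_i - dg_{ij}/dx_k).
The metric is diagonal, so g_{ab} = 0 for a != b.
At the given point: g_{11} = 135, g_{22} = 108, g_{33} = 12
g^{11} = 1/135
dg_{11}/dx_2 = dg_{11}/dx_2 = 135
dg_{21}/dx_1 = 0 (off-diagonal)
dg_{12}/dx_1 = 0 (off-diagonal)
Numerator = 135 + 0 - 0 = 135
Gamma^1_{12} = 135 / (2 * 135) = 1/2

1/2


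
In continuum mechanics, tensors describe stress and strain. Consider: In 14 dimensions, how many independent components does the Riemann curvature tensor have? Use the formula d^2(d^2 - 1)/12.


The Riemann tensor in d dimensions has d^2(d^2 - 1)/12 independent components.
d = 14, so d^2 = 196
d^2 - 1 = 195
d^2(d^2 - 1) = 196 * 195 = 38220
Divide by 12: 38220 / 12 = 3185

3185


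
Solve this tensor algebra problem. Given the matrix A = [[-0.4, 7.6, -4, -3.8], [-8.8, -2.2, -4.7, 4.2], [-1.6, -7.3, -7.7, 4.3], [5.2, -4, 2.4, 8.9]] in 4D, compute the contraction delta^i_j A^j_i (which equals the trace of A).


The contraction (trace) of a rank-2 tensor is the sum of its diagonal elements.
Diagonal entries: A[1,1] = -0.4, A[2,2] = -2.2, A[3,3] = -7.7, A[4,4] = 8.9
Tr(A) = -0.4 + -2.2 + -7.7 + 8.9 = -1.4

-1.4


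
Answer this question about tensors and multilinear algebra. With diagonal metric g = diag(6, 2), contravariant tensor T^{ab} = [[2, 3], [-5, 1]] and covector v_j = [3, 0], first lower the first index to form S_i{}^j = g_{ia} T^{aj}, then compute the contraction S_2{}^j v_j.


Step 1: lower the first index. For a diagonal metric, g_{ia} T^{aj} = g_{ii} T^{ij} (no sum on i).
g_{22} = 2
S_2{}^1 = 2 * T^{21} = 2 * -5 = -10
S_2{}^2 = 2 * T^{22} = 2 * 1 = 2
Step 2: contract S_2{}^j with v_j.
S_2{}^1 * v_1 = -10 * 3 = -30
S_2{}^2 * v_2 = 2 * 0 = 0
Result = -30 + 0 = -30

-30


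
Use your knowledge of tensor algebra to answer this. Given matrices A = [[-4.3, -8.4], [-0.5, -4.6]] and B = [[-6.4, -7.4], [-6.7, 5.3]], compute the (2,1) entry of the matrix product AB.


(AB)_{ij} = sum_k A_{ik} B_{kj}.
For i=2, j=1:
A_{21} * B_{11} = -0.5 * -6.4 = 3.2
A_{22} * B_{21} = -4.6 * -6.7 = 30.82
Sum = 3.2 + 30.82 = 34.02

34.02


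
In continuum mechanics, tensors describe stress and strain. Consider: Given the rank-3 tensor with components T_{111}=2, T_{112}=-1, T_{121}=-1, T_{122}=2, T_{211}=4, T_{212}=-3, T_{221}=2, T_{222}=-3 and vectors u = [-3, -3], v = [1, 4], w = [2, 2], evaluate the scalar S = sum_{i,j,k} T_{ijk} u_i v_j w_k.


S = sum over i,j,k of T_{ijk} u_i v_j w_k. Expanding all 8 terms:
T_{111}*u_1*v_1*w_1 = 2*-3*1*2 = -12  (running total: -12)
T_{112}*u_1*v_1*w_2 = -1*-3*1*2 = 6  (running total: -6)
T_{121}*u_1*v_2*w_1 = -1*-3*4*2 = 24  (running total: 18)
T_{122}*u_1*v_2*w_2 = 2*-3*4*2 = -48  (running total: -30)
T_{211}*u_2*v_1*w_1 = 4*-3*1*2 = -24  (running total: -54)
T_{212}*u_2*v_1*w_2 = -3*-3*1*2 = 18  (running total: -36)
T_{221}*u_2*v_2*w_1 = 2*-3*4*2 = -48  (running total: -84)
T_{222}*u_2*v_2*w_2 = -3*-3*4*2 = 72  (running total: -12)
S = -12

-12


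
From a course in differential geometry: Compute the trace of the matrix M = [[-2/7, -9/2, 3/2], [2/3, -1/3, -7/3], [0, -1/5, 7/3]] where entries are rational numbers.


The trace is the sum of diagonal entries.
Diagonal: M[1,1] = -2/7, M[2,2] = -1/3, M[3,3] = 7/3
Tr(M) = -2/7 + -1/3 + 7/3
Computing step by step:
After adding M[1,1]: -2/7
After adding M[2,2]: -13/21
After adding M[3,3]: 12/7
Tr(M) = 12/7

12/7


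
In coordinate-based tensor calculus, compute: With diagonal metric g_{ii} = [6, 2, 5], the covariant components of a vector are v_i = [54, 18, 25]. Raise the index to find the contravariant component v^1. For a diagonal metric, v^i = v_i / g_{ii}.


To raise an index with a diagonal metric: v^i = v_i / g_{ii}.
For index 1: v_1 = 54, g_{11} = 6
v^1 = 54 / 6 = 9

9


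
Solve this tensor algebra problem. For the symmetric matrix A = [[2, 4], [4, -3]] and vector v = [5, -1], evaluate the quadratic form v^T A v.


First compute Av:
(Av)_1 = 2*5 + 4*-1 = 6
(Av)_2 = 4*5 + -3*-1 = 23
Av = [6, 23]
Then v^T (Av) = 5*6 + -1*23
= 30 + -23 = 7

7


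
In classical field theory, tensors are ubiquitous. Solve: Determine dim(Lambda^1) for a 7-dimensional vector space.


The dimension of the space of p-forms on an n-dimensional space is C(n, p).
n = 7, p = 1
C(7, 1) = 7! / (1! * 6!) = 7

7


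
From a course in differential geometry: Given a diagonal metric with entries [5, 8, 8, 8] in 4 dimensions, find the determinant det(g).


For a diagonal metric, the determinant is the product of diagonal entries.
Diagonal entries: 5, 8, 8, 8
det(g) = 5 * 8 * 8 * 8 = 2560

2560


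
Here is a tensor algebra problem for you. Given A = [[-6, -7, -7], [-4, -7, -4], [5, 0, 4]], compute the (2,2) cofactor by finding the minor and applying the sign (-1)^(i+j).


To find cofactor C_{22}, delete row 2 and column 2.
The resulting 2x2 submatrix is: [[-6, -7], [5, 4]]
Minor M_{22} = -6*4 - -7*5
  = -24 - -35 = 11
Sign = (-1)^(2+2) = (-1)^4 = 1
Cofactor C_{22} = 1 * 11 = 11

11


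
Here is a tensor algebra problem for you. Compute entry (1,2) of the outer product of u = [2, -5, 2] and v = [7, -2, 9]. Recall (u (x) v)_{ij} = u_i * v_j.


The outer product entry T_{ij} = u_i * v_j.
We need i=1, j=2.
u_1 = 2, v_2 = -2
T_{1,2} = 2 * -2 = -4

-4


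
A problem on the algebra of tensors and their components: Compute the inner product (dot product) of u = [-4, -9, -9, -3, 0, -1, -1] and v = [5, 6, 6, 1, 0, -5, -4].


The inner product u . v = sum of u_i * v_i.
Term-by-term: -4 * 5, -9 * 6, -9 * 6, -3 * 1, 0 * 0, -1 * -5, -1 * -4
Products: -20, -54, -54, -3, 0, 5, 4
Sum = -20 + -54 + -54 + -3 + 0 + 5 + 4 = -122

-122


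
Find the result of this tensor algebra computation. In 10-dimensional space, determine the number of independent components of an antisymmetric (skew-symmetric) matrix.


An antisymmetric rank-2 tensor satisfies A_{ij} = -A_{ji}, so diagonal entries are zero.
The independent components are the upper-triangular entries: C(n, 2) = n(n-1)/2.
n = 10
C(10, 2) = 10 * 9 / 2 = 90 / 2 = 45

45


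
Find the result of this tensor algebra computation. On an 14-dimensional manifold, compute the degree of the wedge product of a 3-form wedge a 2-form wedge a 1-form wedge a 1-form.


The degree of a wedge product is the sum of the degrees of the individual forms.
Degrees: 3, 2, 1, 1
Total degree = 3 + 2 + 1 + 1 = 7

7


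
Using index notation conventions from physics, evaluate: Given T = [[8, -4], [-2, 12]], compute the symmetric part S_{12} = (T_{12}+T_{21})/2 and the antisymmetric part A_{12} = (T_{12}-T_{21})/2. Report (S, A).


T_{12} = -4
T_{21} = -2
S_{12} = (-4 + -2)/2 = -6/2 = -3
A_{12} = (-4 - -2)/2 = -2/2 = -1
Check: S + A = -3 + -1 = -4 = T_{12}.

(-3, -1)


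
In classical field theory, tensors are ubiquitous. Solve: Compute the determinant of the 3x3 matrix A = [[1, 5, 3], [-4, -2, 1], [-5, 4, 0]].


Expanding along the first row, det(A) = a11*M_11 - a12*M_12 + a13*M_13, where M_1j is the (1,j) minor.
Minor M_11 = -2*0 - 1*4 = -4
Minor M_12 = -4*0 - 1*-5 = 5
Minor M_13 = -4*4 - -2*-5 = -26
det = 1*(-4) - 5*(5) + 3*(-26)
    = -4 - 25 + -78
    = -107

-107


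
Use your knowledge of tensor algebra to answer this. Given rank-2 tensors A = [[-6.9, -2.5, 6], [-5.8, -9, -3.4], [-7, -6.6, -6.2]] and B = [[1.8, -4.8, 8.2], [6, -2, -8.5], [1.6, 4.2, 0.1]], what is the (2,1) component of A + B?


Tensor addition is component-wise: (A + B)_{ij} = A_{ij} + B_{ij}.
A_{21} = -5.8
B_{21} = 6
(A + B)_{21} = -5.8 + 6 = 0.2

0.2


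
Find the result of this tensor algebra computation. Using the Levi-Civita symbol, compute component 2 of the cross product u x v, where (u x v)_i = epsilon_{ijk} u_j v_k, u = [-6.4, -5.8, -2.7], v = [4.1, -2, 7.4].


(u x v)_2 = sum_{j,k} epsilon_{2jk} u_j v_k. Only permutations of (1,2,3) contribute; the two non-zero terms are:
eps_{213} u_1 v_3 = -1 * -6.4 * 7.4 = 47.36
eps_{231} u_3 v_1 = 1 * -2.7 * 4.1 = -11.07
(u x v)_2 = 36.29

36.29


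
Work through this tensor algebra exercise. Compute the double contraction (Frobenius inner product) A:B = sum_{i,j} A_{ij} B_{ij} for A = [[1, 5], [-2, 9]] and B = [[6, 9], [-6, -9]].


A:B = sum over all i,j of A_{ij} * B_{ij}.
Row 1: 1*6=6, 5*9=45 => row sum = 51
Row 2: -2*-6=12, 9*-9=-81 => row sum = -69
Total = 51 + -69 = -18

-18


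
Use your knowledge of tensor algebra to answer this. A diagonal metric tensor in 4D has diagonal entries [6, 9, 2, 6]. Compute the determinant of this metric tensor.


For a diagonal metric, the determinant is the product of diagonal entries.
Diagonal entries: 6, 9, 2, 6
det(g) = 6 * 9 * 2 * 6 = 648

648


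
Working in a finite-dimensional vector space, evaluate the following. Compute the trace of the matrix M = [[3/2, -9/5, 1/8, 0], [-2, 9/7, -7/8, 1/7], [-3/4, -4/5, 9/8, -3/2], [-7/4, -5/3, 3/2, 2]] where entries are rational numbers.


The trace is the sum of diagonal entries.
Diagonal: M[1,1] = 3/2, M[2,2] = 9/7, M[3,3] = 9/8, M[4,4] = 2
Tr(M) = 3/2 + 9/7 + 9/8 + 2
Computing step by step:
After adding M[1,1]: 3/2
After adding M[2,2]: 39/14
After adding M[3,3]: 219/56
After adding M[4,4]: 331/56
Tr(M) = 331/56

331/56
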